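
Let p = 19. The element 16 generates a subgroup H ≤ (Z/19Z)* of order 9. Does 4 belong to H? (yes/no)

yes

4 ∈ ⟨16⟩ iff 4^9 ≡ 1 (mod 19), since |⟨16⟩| = 9.
4^9 mod 19 = 1.
Since 1 = 1, 4 lies in the subgroup.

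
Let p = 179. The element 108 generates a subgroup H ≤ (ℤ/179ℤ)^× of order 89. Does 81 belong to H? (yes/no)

yes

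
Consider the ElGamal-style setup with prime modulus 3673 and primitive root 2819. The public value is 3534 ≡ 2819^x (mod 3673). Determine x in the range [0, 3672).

1745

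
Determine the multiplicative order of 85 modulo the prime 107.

53

The order of 85 must divide p − 1 = 106 = 2 · 53.
Divisors: 1, 2, 53, 106.
Check each in increasing order: 85^1 ≡ 85;  85^2 ≡ 56;  85^53 ≡ 1.
Smallest exponent giving 1 is 53.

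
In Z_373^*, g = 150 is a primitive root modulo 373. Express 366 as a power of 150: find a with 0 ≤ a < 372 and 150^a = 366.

Baby-step giant-step with m = ceil(sqrt(372)) = 20.
Baby table (150^j mod 373 for j=0..19):
  0:1  1:150  2:120  3:96  4:226  5:330  6:264  7:62
  8:348  9:353  10:357  11:211  12:318  13:329  14:114  15:315
  16:252  17:127  18:27  19:320
Giant step factor: 150^(-20) ≡ 51 (mod 373).
Scan 366·51^i mod 373 for i = 0, 1, …:
  i=0: 366   i=1: 16   i=2: 70   i=3: 213
  i=4: 46   i=5: 108   i=6: 286   i=7: 39
  i=8: 124   i=9: 356   i=10: 252
Match at i=10, j=16: a = 10·20 + 16 = 216.

216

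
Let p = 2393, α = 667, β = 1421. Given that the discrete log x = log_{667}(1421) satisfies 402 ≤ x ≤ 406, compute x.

405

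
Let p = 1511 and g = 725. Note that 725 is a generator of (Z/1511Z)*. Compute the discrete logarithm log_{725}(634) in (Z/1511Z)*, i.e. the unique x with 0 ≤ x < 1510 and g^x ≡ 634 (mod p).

Baby-step giant-step with m = ceil(sqrt(1510)) = 39.
Baby table (725^j mod 1511 for j=0..38):
  0:1  1:725  2:1308  3:903  4:412  5:1033  6:980  7:330
  8:512  9:1005  10:323  11:1481  12:915  13:46  14:108  15:1239
  16:741  17:820  18:677  19:1261  20:70  21:887  22:900  23:1259
  24:131  25:1293  26:605  27:435  28:1087  29:844  30:1456  31:922
  32:588  33:198  34:5  35:603  36:496  37:1493  38:549
Giant step factor: 725^(-39) ≡ 1303 (mod 1511).
Scan 634·1303^i mod 1511 for i = 0, 1, …:
  i=0: 634   i=1: 1096   i=2: 193   i=3: 653
  i=4: 166   i=5: 225   i=6: 41   i=7: 538
  i=8: 1421   i=9: 588
Match at i=9, j=32: x = 9·39 + 32 = 383.

383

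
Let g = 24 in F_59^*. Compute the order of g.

58

The order of 24 must divide p − 1 = 58 = 2 · 29.
Divisors: 1, 2, 29, 58.
Check each in increasing order: 24^1 ≡ 24;  24^2 ≡ 45;  24^29 ≡ 58;  24^58 ≡ 1.
Smallest exponent giving 1 is 58.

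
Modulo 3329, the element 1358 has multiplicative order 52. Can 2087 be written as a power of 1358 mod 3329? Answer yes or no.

no

2087 ∈ ⟨1358⟩ iff 2087^52 ≡ 1 (mod 3329), since |⟨1358⟩| = 52.
2087^52 mod 3329 = 749.
Since 749 ≠ 1, 2087 does not lie in the subgroup.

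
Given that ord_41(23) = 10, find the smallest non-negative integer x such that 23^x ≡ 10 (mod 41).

8

Successive powers of 23 modulo 41:
  23^0=1  23^1=23  23^2=37  23^3=31  23^4=16  23^5=40
  23^6=18  23^7=4  23^8=10
So 23^8 ≡ 10 (mod 41), giving x = 8.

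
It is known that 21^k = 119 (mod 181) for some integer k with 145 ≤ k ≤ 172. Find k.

170

Compute 21^145 mod 181 = 120, then multiply by 21 repeatedly:
  21^145=120  21^146=167  21^147=68  21^148=161  21^149=123
  21^150=49  21^151=124  21^152=70  21^153=22  21^154=100
  21^155=109  21^156=117  21^157=104  21^158=12  21^159=71
  21^160=43  21^161=179  21^162=139  21^163=23  21^164=121
  21^165=7  21^166=147  21^167=10  21^168=29  21^169=66
  21^170=119
Found 119 at exponent 170.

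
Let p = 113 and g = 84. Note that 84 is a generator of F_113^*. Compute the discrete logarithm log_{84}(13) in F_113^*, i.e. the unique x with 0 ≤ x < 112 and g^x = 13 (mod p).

38

Baby-step giant-step with m = ceil(sqrt(112)) = 11.
Baby table (84^j mod 113 for j=0..10):
  0:1  1:84  2:50  3:19  4:14  5:46  6:22  7:40
  8:83  9:79  10:82
Giant step factor: 84^(-11) ≡ 45 (mod 113).
Scan 13·45^i mod 113 for i = 0, 1, …:
  i=0: 13   i=1: 20   i=2: 109   i=3: 46
Match at i=3, j=5: x = 3·11 + 5 = 38.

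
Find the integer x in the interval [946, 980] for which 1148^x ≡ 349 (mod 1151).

966

Compute 1148^946 mod 1151 = 741, then multiply by 1148 repeatedly:
  1148^946=741  1148^947=79  1148^948=914  1148^949=711  1148^950=169
  1148^951=644  1148^952=370  1148^953=41  1148^954=1028  1148^955=369
  1148^956=44  1148^957=1019  1148^958=396  1148^959=1114  1148^960=111
  1148^961=818  1148^962=999  1148^963=456  1148^964=934  1148^965=651
  1148^966=349
Found 349 at exponent 966.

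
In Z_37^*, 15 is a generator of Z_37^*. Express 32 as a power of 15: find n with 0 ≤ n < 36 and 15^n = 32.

17

Successive powers of 15 modulo 37:
  15^0=1  15^1=15  15^2=3  15^3=8  15^4=9  15^5=24
  15^6=27  15^7=35  15^8=7  15^9=31  15^10=21  15^11=19
  15^12=26  15^13=20  15^14=4  15^15=23  15^16=12  15^17=32
So 15^17 ≡ 32 (mod 37), giving n = 17.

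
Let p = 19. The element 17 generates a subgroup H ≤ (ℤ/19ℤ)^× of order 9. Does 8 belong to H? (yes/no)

no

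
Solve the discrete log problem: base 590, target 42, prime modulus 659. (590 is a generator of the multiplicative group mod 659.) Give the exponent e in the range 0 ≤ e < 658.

Baby-step giant-step with m = ceil(sqrt(658)) = 26.
Baby table (590^j mod 659 for j=0..25):
  0:1  1:590  2:148  3:332  4:157  5:370  6:171  7:63
  8:266  9:98  10:487  11:6  12:245  13:229  14:15  15:283
  16:243  17:367  18:378  19:278  20:588  21:286  22:36  23:152
  24:56  25:90
Giant step factor: 590^(-26) ≡ 522 (mod 659).
Scan 42·522^i mod 659 for i = 0, 1, …:
  i=0: 42   i=1: 177   i=2: 134   i=3: 94
  i=4: 302   i=5: 143   i=6: 179   i=7: 519
  i=8: 69   i=9: 432     …   i=19: 637
  i=20: 378
Match at i=20, j=18: e = 20·26 + 18 = 538.

538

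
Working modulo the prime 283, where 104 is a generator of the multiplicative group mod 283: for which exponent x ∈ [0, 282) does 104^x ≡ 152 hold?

Baby-step giant-step with m = ceil(sqrt(282)) = 17.
Baby table (104^j mod 283 for j=0..16):
  0:1  1:104  2:62  3:222  4:165  5:180  6:42  7:123
  8:57  9:268  10:138  11:202  12:66  13:72  14:130  15:219
  16:136
Giant step factor: 104^(-17) ≡ 47 (mod 283).
Scan 152·47^i mod 283 for i = 0, 1, …:
  i=0: 152   i=1: 69   i=2: 130
Match at i=2, j=14: x = 2·17 + 14 = 48.

48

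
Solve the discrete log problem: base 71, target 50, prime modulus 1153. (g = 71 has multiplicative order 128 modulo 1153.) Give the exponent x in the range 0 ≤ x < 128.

Baby-step giant-step with m = ceil(sqrt(128)) = 12.
Baby table (71^j mod 1153 for j=0..11):
  0:1  1:71  2:429  3:481  4:714  5:1115  6:761  7:993
  8:170  9:540  10:291  11:1060
Giant step factor: 71^(-12) ≡ 194 (mod 1153).
Scan 50·194^i mod 1153 for i = 0, 1, …:
  i=0: 50   i=1: 476   i=2: 104   i=3: 575
  i=4: 862   i=5: 43   i=6: 271   i=7: 689
  i=8: 1071   i=9: 234   i=10: 429
Match at i=10, j=2: x = 10·12 + 2 = 122.

122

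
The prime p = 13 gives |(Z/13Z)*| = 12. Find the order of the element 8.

The order of 8 must divide p − 1 = 12 = 2^2 · 3.
Divisors: 1, 2, 3, 4, 6, 12.
Check each in increasing order: 8^1 ≡ 8;  8^2 ≡ 12;  8^3 ≡ 5;  8^4 ≡ 1.
Smallest exponent giving 1 is 4.

4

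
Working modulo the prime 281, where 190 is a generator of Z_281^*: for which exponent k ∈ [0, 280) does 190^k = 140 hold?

136

Baby-step giant-step with m = ceil(sqrt(280)) = 17.
Baby table (190^j mod 281 for j=0..16):
  0:1  1:190  2:132  3:71  4:2  5:99  6:264  7:142
  8:4  9:198  10:247  11:3  12:8  13:115  14:213  15:6
  16:16
Giant step factor: 190^(-17) ≡ 11 (mod 281).
Scan 140·11^i mod 281 for i = 0, 1, …:
  i=0: 140   i=1: 135   i=2: 80   i=3: 37
  i=4: 126   i=5: 262   i=6: 72   i=7: 230
  i=8: 1
Match at i=8, j=0: k = 8·17 + 0 = 136.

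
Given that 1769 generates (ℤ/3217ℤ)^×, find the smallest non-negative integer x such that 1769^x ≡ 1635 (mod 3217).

Baby-step giant-step with m = ceil(sqrt(3216)) = 57.
Baby table (1769^j mod 3217 for j=0..56):
  0:1  1:1769  2:2437  3:273  4:387  5:2599  6:538  7:2707
  8:1787  9:2109  10:2318  11:2084  12:3131  13:2282  14:2740  15:2258
  16:2105  17:1676  18:1987  19:2039  20:734  21:1995  22:106  23:928
  24:962  25:3202  26:2418  27:2049  28:2339  29:629  30:2836  31:1581
  32:1216  33:2148  34:535  35:617  36:910  37:1290  38:1157  39:721
  40:1517  41:595  42:596  43:2365  44:1585  45:1858  46:2245  47:1627
  48:2165  49:1655  50:225  51:2334  52:1435  53:302  54:216  55:2498
  56:2021
Giant step factor: 1769^(-57) ≡ 415 (mod 3217).
Scan 1635·415^i mod 3217 for i = 0, 1, …:
  i=0: 1635   i=1: 2955   i=2: 648   i=3: 1909
  i=4: 853   i=5: 125   i=6: 403   i=7: 3178
  i=8: 3117   i=9: 321     …   i=23: 985
  i=24: 216
Match at i=24, j=54: x = 24·57 + 54 = 1422.

1422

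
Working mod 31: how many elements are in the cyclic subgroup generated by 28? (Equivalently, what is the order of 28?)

15

The order of 28 must divide p − 1 = 30 = 2 · 3 · 5.
Divisors: 1, 2, 3, 5, 6, 10, 15, 30.
Check each in increasing order: 28^1 ≡ 28;  28^2 ≡ 9;  28^3 ≡ 4;  28^5 ≡ 5;  28^6 ≡ 16;  28^10 ≡ 25;  28^15 ≡ 1.
Smallest exponent giving 1 is 15.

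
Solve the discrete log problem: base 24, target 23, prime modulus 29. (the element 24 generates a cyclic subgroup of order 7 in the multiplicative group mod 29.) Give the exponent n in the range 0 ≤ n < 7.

Successive powers of 24 modulo 29:
  24^0=1  24^1=24  24^2=25  24^3=20  24^4=16  24^5=7
  24^6=23
So 24^6 ≡ 23 (mod 29), giving n = 6.

6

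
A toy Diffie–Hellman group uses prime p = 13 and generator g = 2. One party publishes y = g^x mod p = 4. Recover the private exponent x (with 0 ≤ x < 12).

Successive powers of 2 modulo 13:
  2^0=1  2^1=2  2^2=4
So 2^2 ≡ 4 (mod 13), giving x = 2.

2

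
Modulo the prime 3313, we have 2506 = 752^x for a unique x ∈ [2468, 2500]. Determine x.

2491

Compute 752^2468 mod 3313 = 1058, then multiply by 752 repeatedly:
  752^2468=1058  752^2469=496  752^2470=1936  752^2471=1465  752^2472=1764
  752^2473=1328  752^2474=1443  752^2475=1785  752^2476=555  752^2477=3235
  752^2478=978  752^2479=3283  752^2480=631  752^2481=753  752^2482=3046
  752^2483=1309  752^2484=407  752^2485=1268  752^2486=2705  752^2487=3291
  752^2488=21  752^2489=2540  752^2490=1792  752^2491=2506
Found 2506 at exponent 2491.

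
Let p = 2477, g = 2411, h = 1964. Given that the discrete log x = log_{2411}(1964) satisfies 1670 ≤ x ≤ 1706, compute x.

1675

Compute 2411^1670 mod 2477 = 2190, then multiply by 2411 repeatedly:
  2411^1670=2190  2411^1671=1603  2411^1672=713  2411^1673=5  2411^1674=2147
  2411^1675=1964
Found 1964 at exponent 1675.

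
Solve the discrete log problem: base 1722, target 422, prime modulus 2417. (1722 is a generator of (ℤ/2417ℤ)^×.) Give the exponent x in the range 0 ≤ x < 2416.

1894

Baby-step giant-step with m = ceil(sqrt(2416)) = 50.
Baby table (1722^j mod 2417 for j=0..49):
  0:1  1:1722  2:2042  3:2006  4:439  5:1854  6:2148  7:846
  8:1778  9:1794  10:342  11:1593  12:2268  13:2041  14:284  15:814
  16:2265  17:1709  18:1409  19:2047  20:948  21:981  22:2216  23:1926
  24:448  25:433  26:1190  27:1981  28:895  29:1561  30:338  31:1956
  32:1351  33:1268  34:945  35:649  36:924  37:742  38:1548  39:2122
  40:1997  41:1860  42:395  43:1013  44:1729  45:2011  46:1798  47:2396
  48:93  49:624
Giant step factor: 1722^(-50) ≡ 2114 (mod 2417).
Scan 422·2114^i mod 2417 for i = 0, 1, …:
  i=0: 422   i=1: 235   i=2: 1305   i=3: 973
  i=4: 55   i=5: 254   i=6: 382   i=7: 270
  i=8: 368   i=9: 2095     …   i=36: 441
  i=37: 1729
Match at i=37, j=44: x = 37·50 + 44 = 1894.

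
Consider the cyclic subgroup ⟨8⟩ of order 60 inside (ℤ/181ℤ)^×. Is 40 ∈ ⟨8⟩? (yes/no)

yes

40 ∈ ⟨8⟩ iff 40^60 ≡ 1 (mod 181), since |⟨8⟩| = 60.
40^60 mod 181 = 1.
Since 1 = 1, 40 lies in the subgroup.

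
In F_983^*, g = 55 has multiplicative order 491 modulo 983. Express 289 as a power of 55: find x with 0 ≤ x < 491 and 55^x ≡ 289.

35

Baby-step giant-step with m = ceil(sqrt(491)) = 23.
Baby table (55^j mod 983 for j=0..22):
  0:1  1:55  2:76  3:248  4:861  5:171  6:558  7:217
  8:139  9:764  10:734  11:67  12:736  13:177  14:888  15:673
  16:644  17:32  18:777  19:466  20:72  21:28  22:557
Giant step factor: 55^(-23) ≡ 625 (mod 983).
Scan 289·625^i mod 983 for i = 0, 1, …:
  i=0: 289   i=1: 736
Match at i=1, j=12: x = 1·23 + 12 = 35.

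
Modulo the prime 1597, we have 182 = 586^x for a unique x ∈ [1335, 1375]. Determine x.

Compute 586^1335 mod 1597 = 543, then multiply by 586 repeatedly:
  586^1335=543  586^1336=395  586^1337=1502  586^1338=225  586^1339=896
  586^1340=1240  586^1341=5  586^1342=1333  586^1343=205  586^1344=355
  586^1345=420  586^1346=182
Found 182 at exponent 1346.

1346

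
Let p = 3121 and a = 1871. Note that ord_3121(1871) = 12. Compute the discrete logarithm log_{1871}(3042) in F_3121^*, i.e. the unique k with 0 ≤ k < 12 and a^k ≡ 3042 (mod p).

3

Successive powers of 1871 modulo 3121:
  1871^0=1  1871^1=1871  1871^2=2000  1871^3=3042
So 1871^3 ≡ 3042 (mod 3121), giving k = 3.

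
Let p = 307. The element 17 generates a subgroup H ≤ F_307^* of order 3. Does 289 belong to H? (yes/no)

yes

⟨17⟩ has order 3; its elements mod 307 are {1, 17, 289}.
289 is in this set.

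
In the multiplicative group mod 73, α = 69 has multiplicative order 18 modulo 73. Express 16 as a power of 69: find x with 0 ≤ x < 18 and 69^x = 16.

Successive powers of 69 modulo 73:
  69^0=1  69^1=69  69^2=16
So 69^2 ≡ 16 (mod 73), giving x = 2.

2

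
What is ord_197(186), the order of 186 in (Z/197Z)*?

The order of 186 must divide p − 1 = 196 = 2^2 · 7^2.
Divisors: 1, 2, 4, 7, 14, 28, 49, 98, 196.
Check each in increasing order: 186^1 ≡ 186;  186^2 ≡ 121;  186^4 ≡ 63;  186^7 ≡ 69;  186^14 ≡ 33;  186^28 ≡ 104;  186^49 ≡ 14;  186^98 ≡ 196;  186^196 ≡ 1.
Smallest exponent giving 1 is 196.

196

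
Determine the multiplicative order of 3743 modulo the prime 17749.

The order of 3743 must divide p − 1 = 17748 = 2^2 · 3^2 · 17 · 29.
Divisors: 1, 2, 3, 4, 6, 9, 12, 17, 18, 29, 34, 36, 51, 58, 68, 87, 102, 116, 153, 174, 204, 261, 306, 348, 493, 522, 612, 986, 1044, 1479, 1972, 2958, 4437, 5916, 8874, 17748.
Check each in increasing order: 3743^1 ≡ 3743;  3743^2 ≡ 6088;  3743^3 ≡ 15417;  3743^4 ≡ 3832;  3743^6 ≡ 7030;  3743^9 ≡ 6116;  3743^12 ≡ 7684;  3743^17 ≡ 16414;  3743^18 ≡ 8313;  3743^29 ≡ 782;  3743^34 ≡ 7325;  3743^36 ≡ 9112;  3743^51 ≡ 824;  3743^58 ≡ 8058;  3743^68 ≡ 398;  3743^87 ≡ 461;  3743^102 ≡ 4514;  3743^116 ≡ 5522;  3743^153 ≡ 9995;  3743^174 ≡ 17282;  3743^204 ≡ 344;  3743^261 ≡ 15450;  3743^306 ≡ 8653;  3743^348 ≡ 5101;  3743^493 ≡ 10640;  3743^522 ≡ 13948;  3743^612 ≡ 9127;  3743^986 ≡ 6478;  3743^1044 ≡ 17664;  3743^1479 ≡ 6553;  3743^1972 ≡ 5848;  3743^2958 ≡ 6978;  3743^4437 ≡ 5410;  3743^5916 ≡ 6977;  3743^8874 ≡ 17748;  3743^17748 ≡ 1.
Smallest exponent giving 1 is 17748.

17748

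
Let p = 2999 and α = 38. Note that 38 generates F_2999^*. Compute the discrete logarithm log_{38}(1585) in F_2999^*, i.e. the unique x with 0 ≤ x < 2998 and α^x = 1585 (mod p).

Baby-step giant-step with m = ceil(sqrt(2998)) = 55.
Baby table (38^j mod 2999 for j=0..54):
  0:1  1:38  2:1444  3:890  4:831  5:1588  6:364  7:1836
  8:791  9:68  10:2584  11:2224  12:540  13:2526  14:20  15:760
  16:1889  17:2805  18:1625  19:1770  20:1282  21:732  22:825  23:1360
  24:697  25:2494  26:1803  27:2536  28:400  29:205  30:1792  31:2118
  32:2510  33:2411  34:1648  35:2644  36:1505  37:209  38:1944  39:1896
  40:72  41:2736  42:2002  43:1101  44:2851  45:374  46:2216  47:236
  48:2970  49:1897  50:110  51:1181  52:2892  53:1932  54:1440
Giant step factor: 38^(-55) ≡ 638 (mod 2999).
Scan 1585·638^i mod 2999 for i = 0, 1, …:
  i=0: 1585   i=1: 567   i=2: 1866   i=3: 2904
  i=4: 2369   i=5: 2925   i=6: 772   i=7: 700
  i=8: 2748   i=9: 1808     …   i=46: 2007
  i=47: 2892
Match at i=47, j=52: x = 47·55 + 52 = 2637.

2637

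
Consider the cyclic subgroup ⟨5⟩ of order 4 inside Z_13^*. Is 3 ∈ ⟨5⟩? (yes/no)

⟨5⟩ has order 4; its elements mod 13 are {1, 5, 8, 12}.
3 is not in this set.

no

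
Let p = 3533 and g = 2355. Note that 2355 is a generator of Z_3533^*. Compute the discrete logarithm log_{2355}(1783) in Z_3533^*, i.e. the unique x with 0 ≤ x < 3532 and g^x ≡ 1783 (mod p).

Baby-step giant-step with m = ceil(sqrt(3532)) = 60.
Baby table (2355^j mod 3533 for j=0..59):
  0:1  1:2355  2:2748  3:2617  4:1483  5:1861  6:1735  7:1777
  8:1763  9:590  10:981  11:3206  12:109  13:2319  14:2760  15:2613
  16:2662  17:1468  18:1866  19:2911  20:1385  21:716  22:939  23:3220
  24:1282  25:1928  26:535  27:2177  28:452  29:1027  30:2013  31:2862
  32:2579  33:318  34:3427  35:1213  36:1951  37:1705  38:1787  39:582
  40:3339  41:2420  42:371  43:1054  44:2004  45:2865  46:2578  47:1496
  48:679  49:2129  50:468  51:3377  52:52  53:2338  54:1576  55:1830
  56:2923  57:1381  58:1895  59:546
Giant step factor: 2355^(-60) ≡ 330 (mod 3533).
Scan 1783·330^i mod 3533 for i = 0, 1, …:
  i=0: 1783   i=1: 1912   i=2: 2086   i=3: 2978
  i=4: 566   i=5: 3064   i=6: 682   i=7: 2481
  i=8: 2607   i=9: 1791     …   i=25: 409
  i=26: 716
Match at i=26, j=21: x = 26·60 + 21 = 1581.

1581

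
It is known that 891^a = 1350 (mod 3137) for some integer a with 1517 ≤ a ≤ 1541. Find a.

Compute 891^1517 mod 3137 = 471, then multiply by 891 repeatedly:
  891^1517=471  891^1518=2440  891^1519=99  891^1520=373  891^1521=2958
  891^1522=498  891^1523=1401  891^1524=2902  891^1525=794  891^1526=1629
  891^1527=2145  891^1528=762  891^1529=1350
Found 1350 at exponent 1529.

1529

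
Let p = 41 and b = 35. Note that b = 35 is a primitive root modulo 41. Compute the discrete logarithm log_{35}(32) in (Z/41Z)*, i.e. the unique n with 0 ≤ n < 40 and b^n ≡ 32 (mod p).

10

Successive powers of 35 modulo 41:
  35^0=1  35^1=35  35^2=36  35^3=30  35^4=25  35^5=14
  35^6=39  35^7=12  35^8=10  35^9=22  35^10=32
So 35^10 ≡ 32 (mod 41), giving n = 10.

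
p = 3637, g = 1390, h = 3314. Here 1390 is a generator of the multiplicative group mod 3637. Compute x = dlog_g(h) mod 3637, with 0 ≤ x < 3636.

1495

Baby-step giant-step with m = ceil(sqrt(3636)) = 61.
Baby table (1390^j mod 3637 for j=0..60):
  0:1  1:1390  2:853  3:8  4:209  5:3187  6:64  7:1672
  8:37  9:512  10:2465  11:296  12:459  13:1535  14:2368  15:35
  16:1369  17:759  18:280  19:41  20:2435  21:2240  22:328  23:1295
  24:3372  25:2624  26:3086  27:1517  28:2807  29:2866  30:1225  31:634
  32:1106  33:2526  34:1435  35:1574  36:2023  37:569  38:1681  39:1636
  40:915  41:2537  42:2177  43:46  44:2111  45:2868  46:368  47:2340
  48:1122  49:2944  50:535  51:1702  52:1730  53:643  54:2705  55:2929
  56:1507  57:3455  58:1610  59:1145  60:2181
Giant step factor: 1390^(-61) ≡ 290 (mod 3637).
Scan 3314·290^i mod 3637 for i = 0, 1, …:
  i=0: 3314   i=1: 892   i=2: 453   i=3: 438
  i=4: 3362   i=5: 264   i=6: 183   i=7: 2152
  i=8: 2153   i=9: 2443     …   i=23: 855
  i=24: 634
Match at i=24, j=31: x = 24·61 + 31 = 1495.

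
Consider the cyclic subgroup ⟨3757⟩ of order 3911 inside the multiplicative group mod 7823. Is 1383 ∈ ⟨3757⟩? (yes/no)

yes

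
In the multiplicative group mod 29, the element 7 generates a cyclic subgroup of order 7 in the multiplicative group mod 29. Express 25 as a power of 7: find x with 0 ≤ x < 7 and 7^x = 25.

6

Successive powers of 7 modulo 29:
  7^0=1  7^1=7  7^2=20  7^3=24  7^4=23  7^5=16
  7^6=25
So 7^6 ≡ 25 (mod 29), giving x = 6.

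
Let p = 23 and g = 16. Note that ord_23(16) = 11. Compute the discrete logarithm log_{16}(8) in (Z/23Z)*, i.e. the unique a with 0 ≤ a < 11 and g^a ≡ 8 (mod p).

9

Successive powers of 16 modulo 23:
  16^0=1  16^1=16  16^2=3  16^3=2  16^4=9  16^5=6
  16^6=4  16^7=18  16^8=12  16^9=8
So 16^9 ≡ 8 (mod 23), giving a = 9.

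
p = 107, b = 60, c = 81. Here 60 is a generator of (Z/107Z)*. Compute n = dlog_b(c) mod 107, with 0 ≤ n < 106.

46

Baby-step giant-step with m = ceil(sqrt(106)) = 11.
Baby table (60^j mod 107 for j=0..10):
  0:1  1:60  2:69  3:74  4:53  5:77  6:19  7:70
  8:27  9:15  10:44
Giant step factor: 60^(-11) ≡ 55 (mod 107).
Scan 81·55^i mod 107 for i = 0, 1, …:
  i=0: 81   i=1: 68   i=2: 102   i=3: 46
  i=4: 69
Match at i=4, j=2: n = 4·11 + 2 = 46.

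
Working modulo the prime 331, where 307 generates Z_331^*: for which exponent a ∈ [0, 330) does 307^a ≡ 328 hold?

34

Baby-step giant-step with m = ceil(sqrt(330)) = 19.
Baby table (307^j mod 331 for j=0..18):
  0:1  1:307  2:245  3:78  4:114  5:243  6:126  7:286
  8:87  9:229  10:131  11:166  12:319  13:288  14:39  15:57
  16:287  17:63  18:143
Giant step factor: 307^(-19) ≡ 312 (mod 331).
Scan 328·312^i mod 331 for i = 0, 1, …:
  i=0: 328   i=1: 57
Match at i=1, j=15: a = 1·19 + 15 = 34.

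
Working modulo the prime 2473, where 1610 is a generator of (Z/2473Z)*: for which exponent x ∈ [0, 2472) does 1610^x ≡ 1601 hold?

Baby-step giant-step with m = ceil(sqrt(2472)) = 50.
Baby table (1610^j mod 2473 for j=0..49):
  0:1  1:1610  2:396  3:1999  4:1017  5:244  6:2106  7:177
  8:575  9:848  10:184  11:1953  12:1147  13:1812  14:1653  15:382
  16:1716  17:419  18:1934  19:233  20:1707  21:767  22:843  23:2026
  24:2446  25:1044  26:1673  27:433  28:2217  29:831  30:17  31:167
  32:1786  33:1834  34:2451  35:1675  36:1180  37:536  38:2356  39:2051
  40:655  41:1052  42:2188  43:1128  44:898  45:1548  46:1969  47:2177
  48:729  49:1488
Giant step factor: 1610^(-50) ≡ 1404 (mod 2473).
Scan 1601·1404^i mod 2473 for i = 0, 1, …:
  i=0: 1601   i=1: 2320   i=2: 339   i=3: 1140
  i=4: 529   i=5: 816   i=6: 665   i=7: 1339
  i=8: 476   i=9: 594   i=10: 575
Match at i=10, j=8: x = 10·50 + 8 = 508.

508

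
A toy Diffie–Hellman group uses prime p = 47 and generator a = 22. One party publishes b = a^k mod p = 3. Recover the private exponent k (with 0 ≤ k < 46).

Successive powers of 22 modulo 47:
  22^0=1  22^1=22  22^2=14  22^3=26  22^4=8  22^5=35
  22^6=18  22^7=20  22^8=17  22^9=45  22^10=3
So 22^10 ≡ 3 (mod 47), giving k = 10.

10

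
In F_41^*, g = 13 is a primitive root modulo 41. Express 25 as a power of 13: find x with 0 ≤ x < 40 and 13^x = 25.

4

Successive powers of 13 modulo 41:
  13^0=1  13^1=13  13^2=5  13^3=24  13^4=25
So 13^4 ≡ 25 (mod 41), giving x = 4.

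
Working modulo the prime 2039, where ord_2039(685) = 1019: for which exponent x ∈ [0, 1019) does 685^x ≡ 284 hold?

296

Baby-step giant-step with m = ceil(sqrt(1019)) = 32.
Baby table (685^j mod 2039 for j=0..31):
  0:1  1:685  2:255  3:1360  4:1816  5:170  6:227  7:531
  8:793  9:831  10:354  11:1888  12:554  13:236  14:579  15:1049
  16:837  17:386  18:1379  19:558  20:937  21:1599  22:372  23:1984
  24:1066  25:248  26:643  27:31  28:845  29:1788  30:1380  31:1243
Giant step factor: 685^(-32) ≡ 987 (mod 2039).
Scan 284·987^i mod 2039 for i = 0, 1, …:
  i=0: 284   i=1: 965   i=2: 242   i=3: 291
  i=4: 1757   i=5: 1009   i=6: 851   i=7: 1908
  i=8: 1199   i=9: 793
Match at i=9, j=8: x = 9·32 + 8 = 296.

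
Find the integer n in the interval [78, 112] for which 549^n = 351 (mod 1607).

85

Compute 549^78 mod 1607 = 367, then multiply by 549 repeatedly:
  549^78=367  549^79=608  549^80=1143  549^81=777  549^82=718
  549^83=467  549^84=870  549^85=351
Found 351 at exponent 85.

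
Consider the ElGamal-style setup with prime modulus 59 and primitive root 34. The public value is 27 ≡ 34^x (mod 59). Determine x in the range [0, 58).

56

Baby-step giant-step with m = ceil(sqrt(58)) = 8.
Baby table (34^j mod 59 for j=0..7):
  0:1  1:34  2:35  3:10  4:45  5:55  6:41  7:37
Giant step factor: 34^(-8) ≡ 28 (mod 59).
Scan 27·28^i mod 59 for i = 0, 1, …:
  i=0: 27   i=1: 48   i=2: 46   i=3: 49
  i=4: 15   i=5: 7   i=6: 19   i=7: 1
Match at i=7, j=0: x = 7·8 + 0 = 56.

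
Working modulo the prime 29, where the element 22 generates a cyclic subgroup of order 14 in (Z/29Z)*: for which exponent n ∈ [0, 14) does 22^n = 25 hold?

Successive powers of 22 modulo 29:
  22^0=1  22^1=22  22^2=20  22^3=5  22^4=23  22^5=13
  22^6=25
So 22^6 ≡ 25 (mod 29), giving n = 6.

6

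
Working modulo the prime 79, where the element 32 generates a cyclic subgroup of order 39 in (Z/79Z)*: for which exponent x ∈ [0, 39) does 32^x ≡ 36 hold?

Successive powers of 32 modulo 79:
  32^0=1  32^1=32  32^2=76  32^3=62  32^4=9  32^5=51
  32^6=52  32^7=5  32^8=2  32^9=64  32^10=73  32^11=45
  32^12=18  32^13=23  32^14=25  32^15=10  32^16=4  32^17=49
  32^18=67  32^19=11  32^20=36
So 32^20 ≡ 36 (mod 79), giving x = 20.

20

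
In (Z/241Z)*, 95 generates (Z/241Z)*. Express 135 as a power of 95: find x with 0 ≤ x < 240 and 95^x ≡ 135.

228

Baby-step giant-step with m = ceil(sqrt(240)) = 16.
Baby table (95^j mod 241 for j=0..15):
  0:1  1:95  2:108  3:138  4:96  5:203  6:5  7:234
  8:58  9:208  10:239  11:51  12:25  13:206  14:49  15:76
Giant step factor: 95^(-16) ≡ 24 (mod 241).
Scan 135·24^i mod 241 for i = 0, 1, …:
  i=0: 135   i=1: 107   i=2: 158   i=3: 177
  i=4: 151   i=5: 9   i=6: 216   i=7: 123
  i=8: 60   i=9: 235     …   i=13: 4
  i=14: 96
Match at i=14, j=4: x = 14·16 + 4 = 228.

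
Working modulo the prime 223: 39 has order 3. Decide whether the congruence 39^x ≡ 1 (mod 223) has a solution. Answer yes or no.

yes

⟨39⟩ has order 3; its elements mod 223 are {1, 39, 183}.
1 is in this set.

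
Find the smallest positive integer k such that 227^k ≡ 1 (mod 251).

125

The order of 227 must divide p − 1 = 250 = 2 · 5^3.
Divisors: 1, 2, 5, 10, 25, 50, 125, 250.
Check each in increasing order: 227^1 ≡ 227;  227^2 ≡ 74;  227^5 ≡ 100;  227^10 ≡ 211;  227^25 ≡ 113;  227^50 ≡ 219;  227^125 ≡ 1.
Smallest exponent giving 1 is 125.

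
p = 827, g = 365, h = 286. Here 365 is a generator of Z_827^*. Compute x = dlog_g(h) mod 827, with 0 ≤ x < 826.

632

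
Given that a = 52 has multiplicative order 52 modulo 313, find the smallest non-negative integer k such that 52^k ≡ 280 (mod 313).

Baby-step giant-step with m = ceil(sqrt(52)) = 8.
Baby table (52^j mod 313 for j=0..7):
  0:1  1:52  2:200  3:71  4:249  5:115  6:33  7:151
Giant step factor: 52^(-8) ≡ 58 (mod 313).
Scan 280·58^i mod 313 for i = 0, 1, …:
  i=0: 280   i=1: 277   i=2: 103   i=3: 27
  i=4: 1
Match at i=4, j=0: k = 4·8 + 0 = 32.

32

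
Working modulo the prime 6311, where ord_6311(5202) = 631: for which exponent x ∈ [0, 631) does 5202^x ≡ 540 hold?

Baby-step giant-step with m = ceil(sqrt(631)) = 26.
Baby table (5202^j mod 6311 for j=0..25):
  0:1  1:5202  2:5547  3:1602  4:3084  5:406  6:4138  7:5366
  8:379  9:2526  10:750  11:1302  12:1301  13:2410  14:3174  15:1572
  16:4799  17:4393  18:255  19:1200  20:821  21:4606  22:3856  23:2554
  24:1253  25:5154
Giant step factor: 5202^(-26) ≡ 4746 (mod 6311).
Scan 540·4746^i mod 6311 for i = 0, 1, …:
  i=0: 540   i=1: 574   i=2: 4163   i=3: 4168
  i=4: 2654   i=5: 5439   i=6: 1504   i=7: 243
  i=8: 4676   i=9: 2820     …   i=17: 1980
  i=18: 1
Match at i=18, j=0: x = 18·26 + 0 = 468.

468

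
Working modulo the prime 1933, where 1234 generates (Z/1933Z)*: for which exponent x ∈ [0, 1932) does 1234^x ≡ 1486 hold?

Baby-step giant-step with m = ceil(sqrt(1932)) = 44.
Baby table (1234^j mod 1933 for j=0..43):
  0:1  1:1234  2:1485  3:6  4:1605  5:1178  6:36  7:1898
  8:1269  9:216  10:1723  11:1815  12:1296  13:673  14:1225  15:44
  16:172  17:1551  18:264  19:1032  20:1574  21:1584  22:393  23:1712
  24:1772  25:425  26:607  27:967  28:617  29:1709  30:3  31:1769
  32:589  33:18  34:949  35:1601  36:108  37:1828  38:1874  39:648
  40:1303  41:1579  42:22  43:86
Giant step factor: 1234^(-44) ≡ 1093 (mod 1933).
Scan 1486·1093^i mod 1933 for i = 0, 1, …:
  i=0: 1486   i=1: 478   i=2: 544   i=3: 1161
  i=4: 925   i=5: 66   i=6: 617
Match at i=6, j=28: x = 6·44 + 28 = 292.

292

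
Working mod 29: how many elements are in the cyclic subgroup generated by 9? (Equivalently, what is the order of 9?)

14

The order of 9 must divide p − 1 = 28 = 2^2 · 7.
Divisors: 1, 2, 4, 7, 14, 28.
Check each in increasing order: 9^1 ≡ 9;  9^2 ≡ 23;  9^4 ≡ 7;  9^7 ≡ 28;  9^14 ≡ 1.
Smallest exponent giving 1 is 14.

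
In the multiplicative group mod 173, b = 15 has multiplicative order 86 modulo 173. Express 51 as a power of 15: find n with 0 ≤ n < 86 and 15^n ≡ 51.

Baby-step giant-step with m = ceil(sqrt(86)) = 10.
Baby table (15^j mod 173 for j=0..9):
  0:1  1:15  2:52  3:88  4:109  5:78  6:132  7:77
  8:117  9:25
Giant step factor: 15^(-10) ≡ 6 (mod 173).
Scan 51·6^i mod 173 for i = 0, 1, …:
  i=0: 51   i=1: 133   i=2: 106   i=3: 117
Match at i=3, j=8: n = 3·10 + 8 = 38.

38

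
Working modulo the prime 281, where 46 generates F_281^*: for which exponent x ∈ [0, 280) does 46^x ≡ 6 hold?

85

Baby-step giant-step with m = ceil(sqrt(280)) = 17.
Baby table (46^j mod 281 for j=0..16):
  0:1  1:46  2:149  3:110  4:2  5:92  6:17  7:220
  8:4  9:184  10:34  11:159  12:8  13:87  14:68  15:37
  16:16
Giant step factor: 46^(-17) ≡ 21 (mod 281).
Scan 6·21^i mod 281 for i = 0, 1, …:
  i=0: 6   i=1: 126   i=2: 117   i=3: 209
  i=4: 174   i=5: 1
Match at i=5, j=0: x = 5·17 + 0 = 85.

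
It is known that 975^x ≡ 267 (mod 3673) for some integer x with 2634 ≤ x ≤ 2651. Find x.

Compute 975^2634 mod 3673 = 3309, then multiply by 975 repeatedly:
  975^2634=3309  975^2635=1381  975^2636=2157  975^2637=2119  975^2638=1799
  975^2639=2004  975^2640=3537  975^2641=3301  975^2642=927  975^2643=267
Found 267 at exponent 2643.

2643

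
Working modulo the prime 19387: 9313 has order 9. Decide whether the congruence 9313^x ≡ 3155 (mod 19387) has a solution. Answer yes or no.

no

⟨9313⟩ has order 9; its elements mod 19387 are {1, 756, 3147, 4713, 9313, 13918, 14254, 15207, 16239}.
3155 is not in this set.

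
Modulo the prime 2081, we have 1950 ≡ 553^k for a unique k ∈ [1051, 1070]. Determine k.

Compute 553^1051 mod 2081 = 1277, then multiply by 553 repeatedly:
  553^1051=1277  553^1052=722  553^1053=1795  553^1054=2079  553^1055=975
  553^1056=196  553^1057=176  553^1058=1602  553^1059=1481  553^1060=1160
  553^1061=532  553^1062=775  553^1063=1970  553^1064=1047  553^1065=473
  553^1066=1444  553^1067=1509  553^1068=2077  553^1069=1950
Found 1950 at exponent 1069.

1069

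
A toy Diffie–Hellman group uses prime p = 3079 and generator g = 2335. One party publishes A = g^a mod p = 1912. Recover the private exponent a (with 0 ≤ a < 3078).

2671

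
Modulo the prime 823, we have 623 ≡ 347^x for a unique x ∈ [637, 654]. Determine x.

645

Compute 347^637 mod 823 = 618, then multiply by 347 repeatedly:
  347^637=618  347^638=466  347^639=394  347^640=100  347^641=134
  347^642=410  347^643=714  347^644=35  347^645=623
Found 623 at exponent 645.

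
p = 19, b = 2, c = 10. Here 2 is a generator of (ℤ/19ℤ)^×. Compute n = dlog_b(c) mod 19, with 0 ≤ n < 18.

17

Successive powers of 2 modulo 19:
  2^0=1  2^1=2  2^2=4  2^3=8  2^4=16  2^5=13
  2^6=7  2^7=14  2^8=9  2^9=18  2^10=17  2^11=15
  2^12=11  2^13=3  2^14=6  2^15=12  2^16=5  2^17=10
So 2^17 ≡ 10 (mod 19), giving n = 17.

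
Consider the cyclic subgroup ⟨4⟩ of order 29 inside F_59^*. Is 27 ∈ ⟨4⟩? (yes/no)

27 ∈ ⟨4⟩ iff 27^29 ≡ 1 (mod 59), since |⟨4⟩| = 29.
27^29 mod 59 = 1.
Since 1 = 1, 27 lies in the subgroup.

yes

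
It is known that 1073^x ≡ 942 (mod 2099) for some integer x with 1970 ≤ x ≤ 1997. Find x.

1977

Compute 1073^1970 mod 2099 = 319, then multiply by 1073 repeatedly:
  1073^1970=319  1073^1971=150  1073^1972=1426  1073^1973=2026  1073^1974=1433
  1073^1975=1141  1073^1976=576  1073^1977=942
Found 942 at exponent 1977.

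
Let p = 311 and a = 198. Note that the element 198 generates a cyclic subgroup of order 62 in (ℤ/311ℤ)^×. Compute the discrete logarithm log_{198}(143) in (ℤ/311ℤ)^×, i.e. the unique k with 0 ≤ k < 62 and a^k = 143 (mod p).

3

Successive powers of 198 modulo 311:
  198^0=1  198^1=198  198^2=18  198^3=143
So 198^3 ≡ 143 (mod 311), giving k = 3.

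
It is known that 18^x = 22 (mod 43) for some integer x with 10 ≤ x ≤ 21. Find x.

15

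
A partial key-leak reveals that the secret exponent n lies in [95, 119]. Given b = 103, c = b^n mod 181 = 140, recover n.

Compute 103^95 mod 181 = 109, then multiply by 103 repeatedly:
  103^95=109  103^96=5  103^97=153  103^98=12  103^99=150
  103^100=65  103^101=179  103^102=156  103^103=140
Found 140 at exponent 103.

103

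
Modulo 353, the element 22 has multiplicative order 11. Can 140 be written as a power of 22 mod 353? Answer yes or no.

140 ∈ ⟨22⟩ iff 140^11 ≡ 1 (mod 353), since |⟨22⟩| = 11.
140^11 mod 353 = 1.
Since 1 = 1, 140 lies in the subgroup.

yes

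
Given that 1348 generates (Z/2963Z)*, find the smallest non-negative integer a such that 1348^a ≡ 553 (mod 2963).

110

Baby-step giant-step with m = ceil(sqrt(2962)) = 55.
Baby table (1348^j mod 2963 for j=0..54):
  0:1  1:1348  2:785  3:389  4:2884  5:176  6:208  7:1862
  8:315  9:911  10:1346  11:1052  12:1782  13:2106  14:334  15:2819
  16:1446  17:2517  18:281  19:2487  20:1323  21:2641  22:1505  23:2048
  24:2151  25:1734  26:2588  27:1173  28:1925  29:2275  30:2958  31:2149
  32:2001  33:1018  34:395  35:2083  36:1923  37:2542  38:1388  39:1371
  40:2159  41:666  42:2942  43:1322  44:1293  45:720  46:1659  47:2230
  48:1558  49:2380  50:2274  51:1610  52:1364  53:1612  54:1097
Giant step factor: 1348^(-55) ≡ 2733 (mod 2963).
Scan 553·2733^i mod 2963 for i = 0, 1, …:
  i=0: 553   i=1: 219   i=2: 1
Match at i=2, j=0: a = 2·55 + 0 = 110.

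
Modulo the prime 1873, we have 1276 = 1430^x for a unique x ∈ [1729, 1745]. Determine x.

Compute 1430^1729 mod 1873 = 452, then multiply by 1430 repeatedly:
  1430^1729=452  1430^1730=175  1430^1731=1141  1430^1732=247  1430^1733=1086
  1430^1734=263  1430^1735=1490  1430^1736=1099  1430^1737=123  1430^1738=1701
  1430^1739=1276
Found 1276 at exponent 1739.

1739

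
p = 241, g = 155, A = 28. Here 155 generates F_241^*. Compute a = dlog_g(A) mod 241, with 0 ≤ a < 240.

189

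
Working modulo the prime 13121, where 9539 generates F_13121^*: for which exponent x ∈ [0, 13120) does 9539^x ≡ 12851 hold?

4423

Baby-step giant-step with m = ceil(sqrt(13120)) = 115.
Baby table (9539^j mod 13121 for j=0..114):
  0:1  1:9539  2:11507  3:8108  4:7038  5:8446  6:3454  7:875
  8:1669  9:4818  10:9160  11:4501  12:3127  13:4420  14:4607  15:3944
  16:3909  17:11190  18:2075  19:6957  20:9926  21:2978  22:177  23:8915
  24:2984  25:4927  26:12352  27:12269  28:7792  29:10544  30:6751  31:13042
  32:7437  33:9417  34:2397  35:8201  36:1937  37:2675  38:9601  39:12480
  40:13008  41:11136  42:11809  43:2266  44:5087  45:3435  46:3328  47:6093
  48:8218  49:6648  50:1479  51:3106  52:916  53:12259  54:4249  55:442
  56:4397  57:8267  58:1703  59:1119  60:6768  61:4632  62:6241  63:2922
  64:3954  65:7452  66:8171  67:4429  68:11732  69:2539  70:11276  71:8927
  72:12484  73:11801  74:4680  75:4878  76:4176  77:12629  78:4130  79:6828
  80:12769  81:1248  82:3925  83:6362  84:2493  85:5475  86:4445  87:6904
  88:2957  89:9794  90:3446  91:3289  92:1460  93:5559  94:5340  95:2538
  96:1737  97:10541  98:4376  99:4763  100:9355  101:1424  102:3301  103:10960
  104:12433  105:10789  106:8268  107:11242  108:12626  109:1755  110:11670  111:1566
  112:6376  113:4829  114:9121
Giant step factor: 9539^(-115) ≡ 497 (mod 13121).
Scan 12851·497^i mod 13121 for i = 0, 1, …:
  i=0: 12851   i=1: 10141   i=2: 1613   i=3: 1280
  i=4: 6352   i=5: 7904   i=6: 5109   i=7: 6820
  i=8: 4322   i=9: 9311     …   i=37: 8816
  i=38: 12259
Match at i=38, j=53: x = 38·115 + 53 = 4423.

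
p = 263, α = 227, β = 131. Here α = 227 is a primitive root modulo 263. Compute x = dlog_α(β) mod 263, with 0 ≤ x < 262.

177

Baby-step giant-step with m = ceil(sqrt(262)) = 17.
Baby table (227^j mod 263 for j=0..16):
  0:1  1:227  2:244  3:158  4:98  5:154  6:242  7:230
  8:136  9:101  10:46  11:185  12:178  13:167  14:37  15:246
  16:86
Giant step factor: 227^(-17) ≡ 57 (mod 263).
Scan 131·57^i mod 263 for i = 0, 1, …:
  i=0: 131   i=1: 103   i=2: 85   i=3: 111
  i=4: 15   i=5: 66   i=6: 80   i=7: 89
  i=8: 76   i=9: 124   i=10: 230
Match at i=10, j=7: x = 10·17 + 7 = 177.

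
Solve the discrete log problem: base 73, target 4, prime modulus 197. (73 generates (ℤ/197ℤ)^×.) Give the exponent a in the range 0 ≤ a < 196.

Baby-step giant-step with m = ceil(sqrt(196)) = 14.
Baby table (73^j mod 197 for j=0..13):
  0:1  1:73  2:10  3:139  4:100  5:11  6:15  7:110
  8:150  9:115  10:121  11:165  12:28  13:74
Giant step factor: 73^(-14) ≡ 19 (mod 197).
Scan 4·19^i mod 197 for i = 0, 1, …:
  i=0: 4   i=1: 76   i=2: 65   i=3: 53
  i=4: 22   i=5: 24   i=6: 62   i=7: 193
  i=8: 121
Match at i=8, j=10: a = 8·14 + 10 = 122.

122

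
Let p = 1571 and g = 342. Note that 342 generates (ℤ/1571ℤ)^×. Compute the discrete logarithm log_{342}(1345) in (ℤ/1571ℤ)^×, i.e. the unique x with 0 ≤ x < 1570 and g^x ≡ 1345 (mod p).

702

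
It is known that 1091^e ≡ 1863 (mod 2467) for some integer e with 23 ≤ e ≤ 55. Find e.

Compute 1091^23 mod 2467 = 946, then multiply by 1091 repeatedly:
  1091^23=946  1091^24=880  1091^25=417  1091^26=1019  1091^27=1579
  1091^28=723  1091^29=1820  1091^30=2152  1091^31=1715  1091^32=1079
  1091^33=430  1091^34=400  1091^35=2208  1091^36=1136  1091^37=942
  1091^38=1450  1091^39=603  1091^40=1651  1091^41=331  1091^42=939
  1091^43=644  1091^44=1976  1091^45=2125  1091^46=1862  1091^47=1101
  1091^48=2229  1091^49=1844  1091^50=1199  1091^51=599  1091^52=2221
  1091^53=517  1091^54=1571  1091^55=1863
Found 1863 at exponent 55.

55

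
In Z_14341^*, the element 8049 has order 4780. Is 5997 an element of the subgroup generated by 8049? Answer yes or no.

no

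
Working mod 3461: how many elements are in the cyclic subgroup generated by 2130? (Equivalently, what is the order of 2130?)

The order of 2130 must divide p − 1 = 3460 = 2^2 · 5 · 173.
Divisors: 1, 2, 4, 5, 10, 20, 173, 346, 692, 865, 1730, 3460.
Check each in increasing order: 2130^1 ≡ 2130;  2130^2 ≡ 2990;  2130^4 ≡ 337;  2130^5 ≡ 1383;  2130^10 ≡ 2217;  2130^20 ≡ 469;  2130^173 ≡ 1453;  2130^346 ≡ 3460;  2130^692 ≡ 1.
Smallest exponent giving 1 is 692.

692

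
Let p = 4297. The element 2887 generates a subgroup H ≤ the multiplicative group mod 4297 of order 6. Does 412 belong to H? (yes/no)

no

⟨2887⟩ has order 6; its elements mod 4297 are {1, 1410, 1411, 2886, 2887, 4296}.
412 is not in this set.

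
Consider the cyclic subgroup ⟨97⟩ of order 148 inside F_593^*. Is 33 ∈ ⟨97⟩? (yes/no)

no

33 ∈ ⟨97⟩ iff 33^148 ≡ 1 (mod 593), since |⟨97⟩| = 148.
33^148 mod 593 = 592.
Since 592 ≠ 1, 33 does not lie in the subgroup.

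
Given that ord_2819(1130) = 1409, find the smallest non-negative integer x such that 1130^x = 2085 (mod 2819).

803

Baby-step giant-step with m = ceil(sqrt(1409)) = 38.
Baby table (1130^j mod 2819 for j=0..37):
  0:1  1:1130  2:2712  3:307  4:173  5:979  6:1222  7:2369
  8:1739  9:227  10:2800  11:1082  12:2033  13:2624  14:2351  15:1132
  16:2153  17:93  18:787  19:1325  20:361  21:1994  22:839  23:886
  24:435  25:1044  26:1378  27:1052  28:1961  29:196  30:1598  31:1580
  32:973  33:80  34:192  35:2716  36:2008  37:2564
Giant step factor: 1130^(-38) ≡ 1930 (mod 2819).
Scan 2085·1930^i mod 2819 for i = 0, 1, …:
  i=0: 2085   i=1: 1337   i=2: 1025   i=3: 2131
  i=4: 2728   i=5: 1967   i=6: 1936   i=7: 1305
  i=8: 1283   i=9: 1108     …   i=20: 1299
  i=21: 979
Match at i=21, j=5: x = 21·38 + 5 = 803.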